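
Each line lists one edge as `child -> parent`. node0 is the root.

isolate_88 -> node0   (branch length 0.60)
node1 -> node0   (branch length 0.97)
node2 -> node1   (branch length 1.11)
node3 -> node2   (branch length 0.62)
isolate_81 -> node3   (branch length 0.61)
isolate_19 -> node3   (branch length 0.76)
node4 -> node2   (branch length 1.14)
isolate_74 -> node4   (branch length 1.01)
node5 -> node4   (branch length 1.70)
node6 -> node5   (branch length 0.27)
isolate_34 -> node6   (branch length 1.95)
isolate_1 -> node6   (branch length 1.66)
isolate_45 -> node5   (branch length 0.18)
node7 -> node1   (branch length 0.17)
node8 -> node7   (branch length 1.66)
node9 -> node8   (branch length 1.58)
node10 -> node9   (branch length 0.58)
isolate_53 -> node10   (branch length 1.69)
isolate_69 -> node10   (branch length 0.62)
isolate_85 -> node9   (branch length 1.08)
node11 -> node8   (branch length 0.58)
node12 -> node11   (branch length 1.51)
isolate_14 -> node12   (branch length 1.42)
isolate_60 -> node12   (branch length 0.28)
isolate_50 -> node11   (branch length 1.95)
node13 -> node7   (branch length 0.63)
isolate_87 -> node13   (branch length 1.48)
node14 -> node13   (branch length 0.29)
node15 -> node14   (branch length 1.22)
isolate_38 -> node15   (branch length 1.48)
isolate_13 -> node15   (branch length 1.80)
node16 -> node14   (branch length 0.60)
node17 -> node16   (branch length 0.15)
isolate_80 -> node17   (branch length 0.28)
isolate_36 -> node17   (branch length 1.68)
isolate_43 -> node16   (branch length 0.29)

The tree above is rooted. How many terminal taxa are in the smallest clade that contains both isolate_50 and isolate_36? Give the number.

The MRCA of isolate_50 and isolate_36 is the node subtending ((((isolate_53,isolate_69),isolate_85),((isolate_14,isolate_60),isolate_50)),(isolate_87,((isolate_38,isolate_13),((isolate_80,isolate_36),isolate_43)))).
That clade contains 12 terminal taxa: isolate_13, isolate_14, isolate_36, isolate_38, isolate_43, isolate_50, isolate_53, isolate_60, isolate_69, isolate_80, isolate_85, isolate_87.

12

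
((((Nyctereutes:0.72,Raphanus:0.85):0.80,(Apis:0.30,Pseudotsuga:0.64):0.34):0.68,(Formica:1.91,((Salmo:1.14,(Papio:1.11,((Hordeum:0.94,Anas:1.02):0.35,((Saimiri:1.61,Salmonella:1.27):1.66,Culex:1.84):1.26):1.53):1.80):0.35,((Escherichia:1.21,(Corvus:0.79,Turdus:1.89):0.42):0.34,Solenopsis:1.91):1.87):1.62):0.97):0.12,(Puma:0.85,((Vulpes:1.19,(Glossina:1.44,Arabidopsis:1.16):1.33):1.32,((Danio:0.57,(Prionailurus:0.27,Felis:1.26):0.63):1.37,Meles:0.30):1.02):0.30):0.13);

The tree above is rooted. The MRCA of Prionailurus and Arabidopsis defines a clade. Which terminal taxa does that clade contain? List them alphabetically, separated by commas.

Tracing Prionailurus: it sits inside (Prionailurus,Felis).
Tracing Arabidopsis: it sits inside (Glossina,Arabidopsis).
The smallest clade enclosing both is ((Vulpes,(Glossina,Arabidopsis)),((Danio,(Prionailurus,Felis)),Meles)); the answer is its 7 terminal taxa in alphabetical order.

Arabidopsis, Danio, Felis, Glossina, Meles, Prionailurus, Vulpes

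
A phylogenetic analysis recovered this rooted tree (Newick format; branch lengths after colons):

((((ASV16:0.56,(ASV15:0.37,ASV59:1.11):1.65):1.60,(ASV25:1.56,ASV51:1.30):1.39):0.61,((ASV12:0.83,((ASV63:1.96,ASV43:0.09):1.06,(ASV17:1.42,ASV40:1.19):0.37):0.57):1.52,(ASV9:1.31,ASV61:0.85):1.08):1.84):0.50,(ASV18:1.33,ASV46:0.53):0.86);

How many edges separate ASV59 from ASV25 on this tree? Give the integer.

The MRCA of ASV59 and ASV25 is the node subtending ((ASV16,(ASV15,ASV59)),(ASV25,ASV51)).
From ASV59 up to that node: 3 branches. From ASV25 up to the same node: 2 branches. Total: 3 + 2 = 5.

5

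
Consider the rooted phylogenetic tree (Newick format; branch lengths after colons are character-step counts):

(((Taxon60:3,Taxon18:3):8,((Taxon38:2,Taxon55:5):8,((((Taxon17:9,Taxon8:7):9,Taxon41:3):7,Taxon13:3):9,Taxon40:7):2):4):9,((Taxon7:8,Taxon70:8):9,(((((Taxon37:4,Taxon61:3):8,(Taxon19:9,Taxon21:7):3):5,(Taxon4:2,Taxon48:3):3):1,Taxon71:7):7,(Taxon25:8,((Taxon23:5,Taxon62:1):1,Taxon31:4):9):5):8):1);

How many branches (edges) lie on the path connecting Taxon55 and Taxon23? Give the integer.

10

The MRCA of Taxon55 and Taxon23 is the root of the tree.
From Taxon55 up to that node: 4 branches. From Taxon23 up to the same node: 6 branches. Total: 4 + 6 = 10.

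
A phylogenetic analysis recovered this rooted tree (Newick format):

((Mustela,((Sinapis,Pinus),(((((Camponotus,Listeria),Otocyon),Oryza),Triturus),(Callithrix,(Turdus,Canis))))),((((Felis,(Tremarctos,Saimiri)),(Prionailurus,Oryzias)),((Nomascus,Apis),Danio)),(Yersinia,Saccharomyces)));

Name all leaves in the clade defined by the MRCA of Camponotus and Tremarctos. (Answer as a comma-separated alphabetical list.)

Tracing Camponotus: it sits inside (Camponotus,Listeria).
Tracing Tremarctos: it sits inside (Tremarctos,Saimiri).
The smallest clade enclosing both is the whole tree (their MRCA is the root), so the answer is all 21 tips in alphabetical order.

Apis, Callithrix, Camponotus, Canis, Danio, Felis, Listeria, Mustela, Nomascus, Oryza, Oryzias, Otocyon, Pinus, Prionailurus, Saccharomyces, Saimiri, Sinapis, Tremarctos, Triturus, Turdus, Yersinia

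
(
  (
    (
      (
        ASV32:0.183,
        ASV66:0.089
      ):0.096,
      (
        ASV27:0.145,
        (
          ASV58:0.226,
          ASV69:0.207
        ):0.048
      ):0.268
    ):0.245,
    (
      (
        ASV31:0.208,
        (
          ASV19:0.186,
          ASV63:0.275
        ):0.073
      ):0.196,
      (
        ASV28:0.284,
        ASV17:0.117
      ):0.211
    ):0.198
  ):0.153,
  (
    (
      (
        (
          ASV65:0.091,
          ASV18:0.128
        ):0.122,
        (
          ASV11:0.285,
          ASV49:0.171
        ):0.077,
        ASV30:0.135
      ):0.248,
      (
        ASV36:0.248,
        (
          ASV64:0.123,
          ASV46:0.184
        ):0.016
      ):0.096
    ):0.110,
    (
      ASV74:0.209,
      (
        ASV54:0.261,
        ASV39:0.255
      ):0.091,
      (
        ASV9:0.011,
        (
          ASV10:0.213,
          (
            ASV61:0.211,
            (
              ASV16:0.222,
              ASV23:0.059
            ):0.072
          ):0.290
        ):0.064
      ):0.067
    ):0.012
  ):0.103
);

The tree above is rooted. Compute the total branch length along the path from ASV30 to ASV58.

1.536

The path runs ASV30 → … → MRCA → … → ASV58; the MRCA is the root of the tree.
Branch lengths along that path: 0.135 + 0.248 + 0.110 + 0.103 + 0.153 + 0.245 + 0.268 + 0.048 + 0.226 = 1.536.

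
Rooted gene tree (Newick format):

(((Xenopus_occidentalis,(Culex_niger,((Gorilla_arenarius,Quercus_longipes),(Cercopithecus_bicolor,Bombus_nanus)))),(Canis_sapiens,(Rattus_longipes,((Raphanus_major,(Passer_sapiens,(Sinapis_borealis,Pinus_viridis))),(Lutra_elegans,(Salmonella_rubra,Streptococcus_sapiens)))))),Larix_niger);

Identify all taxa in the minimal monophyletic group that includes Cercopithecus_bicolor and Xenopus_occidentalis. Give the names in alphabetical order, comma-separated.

Tracing Cercopithecus_bicolor: it sits inside (Cercopithecus_bicolor,Bombus_nanus).
Tracing Xenopus_occidentalis: it sits inside (Xenopus_occidentalis,(Culex_niger,((Gorilla_arenarius,Quercus_longipes),(Cercopithecus_bicolor,Bombus_nanus)))).
The smallest clade enclosing both is (Xenopus_occidentalis,(Culex_niger,((Gorilla_arenarius,Quercus_longipes),(Cercopithecus_bicolor,Bombus_nanus)))); the answer is its 6 terminal taxa in alphabetical order.

Bombus_nanus, Cercopithecus_bicolor, Culex_niger, Gorilla_arenarius, Quercus_longipes, Xenopus_occidentalis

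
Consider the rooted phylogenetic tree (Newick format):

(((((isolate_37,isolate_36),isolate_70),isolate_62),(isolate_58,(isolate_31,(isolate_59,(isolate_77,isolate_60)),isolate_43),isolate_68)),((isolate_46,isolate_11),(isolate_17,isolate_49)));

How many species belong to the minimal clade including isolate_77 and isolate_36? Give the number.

11

The MRCA of isolate_77 and isolate_36 is the node subtending ((((isolate_37,isolate_36),isolate_70),isolate_62),(isolate_58,(isolate_31,(isolate_59,(isolate_77,isolate_60)),isolate_43),isolate_68)).
That clade contains 11 terminal taxa: isolate_31, isolate_36, isolate_37, isolate_43, isolate_58, isolate_59, isolate_60, isolate_62, isolate_68, isolate_70, isolate_77.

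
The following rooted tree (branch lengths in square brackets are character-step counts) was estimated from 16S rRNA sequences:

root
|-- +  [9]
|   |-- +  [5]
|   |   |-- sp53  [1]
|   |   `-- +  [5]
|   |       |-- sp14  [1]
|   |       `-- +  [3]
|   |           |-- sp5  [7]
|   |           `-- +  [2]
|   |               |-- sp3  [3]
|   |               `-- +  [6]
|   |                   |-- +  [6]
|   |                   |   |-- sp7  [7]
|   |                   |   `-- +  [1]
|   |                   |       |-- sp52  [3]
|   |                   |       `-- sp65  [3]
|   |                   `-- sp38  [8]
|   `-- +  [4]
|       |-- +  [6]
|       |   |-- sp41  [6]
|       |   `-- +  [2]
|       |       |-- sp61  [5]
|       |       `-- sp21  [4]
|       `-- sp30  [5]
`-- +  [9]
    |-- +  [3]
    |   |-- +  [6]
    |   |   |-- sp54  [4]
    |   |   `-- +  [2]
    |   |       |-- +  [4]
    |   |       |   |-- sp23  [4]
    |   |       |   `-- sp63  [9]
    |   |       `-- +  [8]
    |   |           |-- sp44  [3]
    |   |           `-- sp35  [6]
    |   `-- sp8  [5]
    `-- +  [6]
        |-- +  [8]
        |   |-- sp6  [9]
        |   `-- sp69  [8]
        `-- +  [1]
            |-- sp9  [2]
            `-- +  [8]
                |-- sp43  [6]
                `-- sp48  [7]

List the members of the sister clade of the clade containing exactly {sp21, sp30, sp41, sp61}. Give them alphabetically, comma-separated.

sp14, sp3, sp38, sp5, sp52, sp53, sp65, sp7

The clade containing exactly {sp21, sp30, sp41, sp61} attaches to the tree at the node subtending ((sp53,(sp14,(sp5,(sp3,((sp7,(sp52,sp65)),sp38))))),((sp41,(sp61,sp21)),sp30)).
The other lineage descending from that same node — the sister group — is (sp53,(sp14,(sp5,(sp3,((sp7,(sp52,sp65)),sp38))))); its 8 tips in alphabetical order are the answer.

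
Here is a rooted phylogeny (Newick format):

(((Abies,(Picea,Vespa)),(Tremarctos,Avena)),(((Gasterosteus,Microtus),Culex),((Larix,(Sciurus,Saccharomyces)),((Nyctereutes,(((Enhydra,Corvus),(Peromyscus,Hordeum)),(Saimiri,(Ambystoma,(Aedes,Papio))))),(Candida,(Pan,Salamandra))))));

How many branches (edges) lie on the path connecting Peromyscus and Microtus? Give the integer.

The MRCA of Peromyscus and Microtus is the node subtending (((Gasterosteus,Microtus),Culex),((Larix,(Sciurus,Saccharomyces)),((Nyctereutes,(((Enhydra,Corvus),(Peromyscus,Hordeum)),(Saimiri,(Ambystoma,(Aedes,Papio))))),(Candida,(Pan,Salamandra))))).
From Peromyscus up to that node: 7 branches. From Microtus up to the same node: 3 branches. Total: 7 + 3 = 10.

10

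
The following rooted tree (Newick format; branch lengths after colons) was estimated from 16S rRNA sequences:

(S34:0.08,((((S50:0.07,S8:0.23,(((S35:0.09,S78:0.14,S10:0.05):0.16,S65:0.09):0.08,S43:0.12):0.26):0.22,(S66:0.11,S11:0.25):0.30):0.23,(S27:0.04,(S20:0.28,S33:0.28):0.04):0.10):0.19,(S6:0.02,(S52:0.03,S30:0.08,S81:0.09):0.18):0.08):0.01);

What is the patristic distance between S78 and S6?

The path runs S78 → … → MRCA → … → S6; the MRCA is the node subtending ((((S50,S8,(((S35,S78,S10),S65),S43)),(S66,S11)),(S27,(S20,S33))),(S6,(S52,S30,S81))).
Branch lengths along that path: 0.14 + 0.16 + 0.08 + 0.26 + 0.22 + 0.23 + 0.19 + 0.08 + 0.02 = 1.38.

1.38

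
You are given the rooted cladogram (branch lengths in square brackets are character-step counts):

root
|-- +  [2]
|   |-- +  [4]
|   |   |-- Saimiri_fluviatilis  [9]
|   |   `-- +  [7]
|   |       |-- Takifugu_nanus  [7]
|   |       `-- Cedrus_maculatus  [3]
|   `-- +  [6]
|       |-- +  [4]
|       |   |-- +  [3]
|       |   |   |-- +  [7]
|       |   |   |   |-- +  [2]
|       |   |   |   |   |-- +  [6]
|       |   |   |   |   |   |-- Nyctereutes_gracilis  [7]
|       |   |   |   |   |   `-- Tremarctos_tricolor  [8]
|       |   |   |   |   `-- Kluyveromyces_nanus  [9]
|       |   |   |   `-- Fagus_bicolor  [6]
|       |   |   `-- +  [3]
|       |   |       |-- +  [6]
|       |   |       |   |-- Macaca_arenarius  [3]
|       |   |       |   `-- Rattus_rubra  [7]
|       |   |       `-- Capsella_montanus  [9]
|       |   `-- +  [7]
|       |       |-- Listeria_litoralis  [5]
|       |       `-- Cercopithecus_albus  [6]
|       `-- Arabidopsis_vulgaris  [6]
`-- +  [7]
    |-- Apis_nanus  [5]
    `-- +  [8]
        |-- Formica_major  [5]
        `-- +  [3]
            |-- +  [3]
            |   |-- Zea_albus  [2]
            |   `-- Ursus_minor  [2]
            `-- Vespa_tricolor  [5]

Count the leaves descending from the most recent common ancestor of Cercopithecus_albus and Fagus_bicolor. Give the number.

The MRCA of Cercopithecus_albus and Fagus_bicolor is the node subtending (((((Nyctereutes_gracilis,Tremarctos_tricolor),Kluyveromyces_nanus),Fagus_bicolor),((Macaca_arenarius,Rattus_rubra),Capsella_montanus)),(Listeria_litoralis,Cercopithecus_albus)).
That clade contains 9 terminal taxa: Capsella_montanus, Cercopithecus_albus, Fagus_bicolor, Kluyveromyces_nanus, Listeria_litoralis, Macaca_arenarius, Nyctereutes_gracilis, Rattus_rubra, Tremarctos_tricolor.

9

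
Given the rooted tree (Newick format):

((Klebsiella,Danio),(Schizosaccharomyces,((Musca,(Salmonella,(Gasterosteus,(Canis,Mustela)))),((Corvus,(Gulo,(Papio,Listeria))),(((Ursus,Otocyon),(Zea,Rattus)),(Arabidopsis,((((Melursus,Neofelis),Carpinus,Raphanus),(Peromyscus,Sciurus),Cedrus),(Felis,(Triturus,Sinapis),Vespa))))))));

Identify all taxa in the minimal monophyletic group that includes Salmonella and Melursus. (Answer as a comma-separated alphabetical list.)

Tracing Salmonella: it sits inside (Salmonella,(Gasterosteus,(Canis,Mustela))).
Tracing Melursus: it sits inside (Melursus,Neofelis).
The smallest clade enclosing both is ((Musca,(Salmonella,(Gasterosteus,(Canis,Mustela)))),((Corvus,(Gulo,(Papio,Listeria))),(((Ursus,Otocyon),(Zea,Rattus)),(Arabidopsis,((((Melursus,Neofelis),Carpinus,Raphanus),(Peromyscus,Sciurus),Cedrus),(Felis,(Triturus,Sinapis),Vespa)))))); the answer is its 25 terminal taxa in alphabetical order.

Arabidopsis, Canis, Carpinus, Cedrus, Corvus, Felis, Gasterosteus, Gulo, Listeria, Melursus, Musca, Mustela, Neofelis, Otocyon, Papio, Peromyscus, Raphanus, Rattus, Salmonella, Sciurus, Sinapis, Triturus, Ursus, Vespa, Zea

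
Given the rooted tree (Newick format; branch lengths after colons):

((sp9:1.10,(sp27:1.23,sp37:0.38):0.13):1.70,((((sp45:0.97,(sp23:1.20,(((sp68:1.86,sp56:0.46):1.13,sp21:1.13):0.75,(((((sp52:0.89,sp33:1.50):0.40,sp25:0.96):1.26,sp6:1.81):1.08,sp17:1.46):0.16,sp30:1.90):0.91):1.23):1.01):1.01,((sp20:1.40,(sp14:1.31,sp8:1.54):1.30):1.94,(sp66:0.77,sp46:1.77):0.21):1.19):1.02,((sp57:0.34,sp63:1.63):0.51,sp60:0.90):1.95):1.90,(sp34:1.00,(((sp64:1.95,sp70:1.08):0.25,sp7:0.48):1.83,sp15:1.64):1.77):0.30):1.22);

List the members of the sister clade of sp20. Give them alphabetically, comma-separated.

sp14, sp8

sp20 attaches to the tree at the node subtending (sp20,(sp14,sp8)).
The other lineage descending from that same node — the sister group — is (sp14,sp8); its 2 tips in alphabetical order are the answer.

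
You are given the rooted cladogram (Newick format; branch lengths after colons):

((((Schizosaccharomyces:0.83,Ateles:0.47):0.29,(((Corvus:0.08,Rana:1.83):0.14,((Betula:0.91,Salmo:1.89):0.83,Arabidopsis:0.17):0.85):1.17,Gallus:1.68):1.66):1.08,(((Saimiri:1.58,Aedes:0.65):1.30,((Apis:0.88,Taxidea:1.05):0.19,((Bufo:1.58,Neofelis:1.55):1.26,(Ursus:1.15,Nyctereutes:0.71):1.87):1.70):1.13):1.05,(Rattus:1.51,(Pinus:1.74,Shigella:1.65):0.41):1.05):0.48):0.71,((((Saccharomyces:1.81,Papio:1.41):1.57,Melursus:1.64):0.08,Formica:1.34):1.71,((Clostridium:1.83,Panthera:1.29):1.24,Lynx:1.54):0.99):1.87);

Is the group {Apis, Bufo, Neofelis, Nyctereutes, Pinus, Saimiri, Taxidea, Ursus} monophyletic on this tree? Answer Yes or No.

The MRCA of the listed taxa subtends (((Saimiri,Aedes),((Apis,Taxidea),((Bufo,Neofelis),(Ursus,Nyctereutes)))),(Rattus,(Pinus,Shigella))).
That clade also contains Aedes, Rattus, Shigella, which are not in the proposed group, so the group is not monophyletic.

No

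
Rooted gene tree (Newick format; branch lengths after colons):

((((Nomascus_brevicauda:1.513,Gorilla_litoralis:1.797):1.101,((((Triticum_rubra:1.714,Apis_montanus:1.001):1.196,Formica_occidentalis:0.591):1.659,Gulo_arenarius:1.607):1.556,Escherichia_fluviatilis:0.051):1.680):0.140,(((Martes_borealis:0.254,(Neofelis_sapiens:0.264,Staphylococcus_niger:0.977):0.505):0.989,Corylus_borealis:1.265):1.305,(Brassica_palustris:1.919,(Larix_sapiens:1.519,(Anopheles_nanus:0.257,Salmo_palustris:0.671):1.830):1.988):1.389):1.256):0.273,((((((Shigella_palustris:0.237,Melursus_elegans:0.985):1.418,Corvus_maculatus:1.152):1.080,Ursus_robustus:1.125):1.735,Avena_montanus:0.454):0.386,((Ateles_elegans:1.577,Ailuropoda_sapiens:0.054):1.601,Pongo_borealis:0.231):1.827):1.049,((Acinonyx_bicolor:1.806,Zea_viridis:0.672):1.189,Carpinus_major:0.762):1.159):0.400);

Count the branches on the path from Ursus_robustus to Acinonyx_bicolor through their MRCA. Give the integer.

7

The MRCA of Ursus_robustus and Acinonyx_bicolor is the node subtending ((((((Shigella_palustris,Melursus_elegans),Corvus_maculatus),Ursus_robustus),Avena_montanus),((Ateles_elegans,Ailuropoda_sapiens),Pongo_borealis)),((Acinonyx_bicolor,Zea_viridis),Carpinus_major)).
From Ursus_robustus up to that node: 4 branches. From Acinonyx_bicolor up to the same node: 3 branches. Total: 4 + 3 = 7.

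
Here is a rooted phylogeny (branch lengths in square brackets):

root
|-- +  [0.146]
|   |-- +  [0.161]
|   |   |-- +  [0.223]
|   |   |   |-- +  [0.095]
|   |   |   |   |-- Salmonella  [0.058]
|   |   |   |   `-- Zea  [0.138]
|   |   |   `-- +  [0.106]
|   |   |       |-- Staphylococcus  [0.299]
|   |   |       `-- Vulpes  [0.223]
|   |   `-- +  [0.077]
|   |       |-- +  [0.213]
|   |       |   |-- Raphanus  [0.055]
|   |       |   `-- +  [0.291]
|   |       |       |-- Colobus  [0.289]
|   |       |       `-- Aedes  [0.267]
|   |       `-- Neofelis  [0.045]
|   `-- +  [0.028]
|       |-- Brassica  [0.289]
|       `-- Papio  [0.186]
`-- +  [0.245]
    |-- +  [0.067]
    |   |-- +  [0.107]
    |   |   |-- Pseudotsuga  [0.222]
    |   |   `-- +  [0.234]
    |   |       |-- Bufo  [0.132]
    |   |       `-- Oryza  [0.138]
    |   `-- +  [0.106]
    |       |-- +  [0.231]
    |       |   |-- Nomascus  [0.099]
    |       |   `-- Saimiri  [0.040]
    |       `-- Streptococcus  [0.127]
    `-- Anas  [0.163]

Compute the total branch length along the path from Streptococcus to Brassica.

1.008

The path runs Streptococcus → … → MRCA → … → Brassica; the MRCA is the root of the tree.
Branch lengths along that path: 0.127 + 0.106 + 0.067 + 0.245 + 0.146 + 0.028 + 0.289 = 1.008.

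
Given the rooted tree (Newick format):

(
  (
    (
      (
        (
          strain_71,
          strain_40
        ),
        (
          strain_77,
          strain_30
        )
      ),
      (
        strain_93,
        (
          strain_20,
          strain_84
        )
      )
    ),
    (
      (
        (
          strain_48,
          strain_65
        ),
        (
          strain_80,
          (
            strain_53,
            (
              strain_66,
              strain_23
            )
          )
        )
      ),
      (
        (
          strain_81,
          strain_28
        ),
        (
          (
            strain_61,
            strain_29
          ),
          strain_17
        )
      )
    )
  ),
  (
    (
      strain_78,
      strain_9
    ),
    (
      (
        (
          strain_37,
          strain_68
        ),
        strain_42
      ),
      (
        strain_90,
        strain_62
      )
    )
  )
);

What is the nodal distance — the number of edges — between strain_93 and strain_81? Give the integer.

The MRCA of strain_93 and strain_81 is the node subtending ((((strain_71,strain_40),(strain_77,strain_30)),(strain_93,(strain_20,strain_84))),(((strain_48,strain_65),(strain_80,(strain_53,(strain_66,strain_23)))),((strain_81,strain_28),((strain_61,strain_29),strain_17)))).
From strain_93 up to that node: 3 branches. From strain_81 up to the same node: 4 branches. Total: 3 + 4 = 7.

7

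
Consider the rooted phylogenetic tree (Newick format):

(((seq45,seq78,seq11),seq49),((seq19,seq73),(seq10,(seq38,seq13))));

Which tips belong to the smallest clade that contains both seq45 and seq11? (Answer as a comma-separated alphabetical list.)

seq11, seq45, seq78

Tracing seq45: it sits inside (seq45,seq78,seq11).
Tracing seq11: it sits inside (seq45,seq78,seq11).
The smallest clade enclosing both is (seq45,seq78,seq11); the answer is its 3 terminal taxa in alphabetical order.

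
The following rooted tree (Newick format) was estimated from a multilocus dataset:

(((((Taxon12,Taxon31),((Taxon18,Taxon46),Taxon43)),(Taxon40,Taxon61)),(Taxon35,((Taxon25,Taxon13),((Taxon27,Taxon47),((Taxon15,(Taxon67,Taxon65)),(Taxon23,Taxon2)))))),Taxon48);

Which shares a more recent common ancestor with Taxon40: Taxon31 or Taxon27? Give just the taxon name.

Taxon31

The MRCA of Taxon40 and Taxon31 subtends (((Taxon12,Taxon31),((Taxon18,Taxon46),Taxon43)),(Taxon40,Taxon61)) (7 taxa).
The MRCA of Taxon40 and Taxon27 subtends ((((Taxon12,Taxon31),((Taxon18,Taxon46),Taxon43)),(Taxon40,Taxon61)),(Taxon35,((Taxon25,Taxon13),((Taxon27,Taxon47),((Taxon15,(Taxon67,Taxon65)),(Taxon23,Taxon2)))))) (17 taxa).
The first is nested inside the second, so Taxon40 shares a more recent common ancestor with Taxon31.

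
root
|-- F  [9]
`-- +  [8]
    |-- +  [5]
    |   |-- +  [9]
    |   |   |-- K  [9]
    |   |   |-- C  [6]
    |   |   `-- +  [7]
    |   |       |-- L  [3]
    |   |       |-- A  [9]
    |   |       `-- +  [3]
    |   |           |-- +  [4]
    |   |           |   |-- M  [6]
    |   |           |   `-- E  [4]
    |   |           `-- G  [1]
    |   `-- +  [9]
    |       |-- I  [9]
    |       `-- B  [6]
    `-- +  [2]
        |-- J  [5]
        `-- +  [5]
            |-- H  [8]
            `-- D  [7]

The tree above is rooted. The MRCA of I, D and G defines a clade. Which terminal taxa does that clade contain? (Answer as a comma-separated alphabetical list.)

A, B, C, D, E, G, H, I, J, K, L, M

Tracing I: it sits inside (I,B).
Tracing D: it sits inside (H,D).
Tracing G: it sits inside ((M,E),G).
The smallest clade enclosing all 3 is (((K,C,(L,A,((M,E),G))),(I,B)),(J,(H,D))); the answer is its 12 terminal taxa in alphabetical order.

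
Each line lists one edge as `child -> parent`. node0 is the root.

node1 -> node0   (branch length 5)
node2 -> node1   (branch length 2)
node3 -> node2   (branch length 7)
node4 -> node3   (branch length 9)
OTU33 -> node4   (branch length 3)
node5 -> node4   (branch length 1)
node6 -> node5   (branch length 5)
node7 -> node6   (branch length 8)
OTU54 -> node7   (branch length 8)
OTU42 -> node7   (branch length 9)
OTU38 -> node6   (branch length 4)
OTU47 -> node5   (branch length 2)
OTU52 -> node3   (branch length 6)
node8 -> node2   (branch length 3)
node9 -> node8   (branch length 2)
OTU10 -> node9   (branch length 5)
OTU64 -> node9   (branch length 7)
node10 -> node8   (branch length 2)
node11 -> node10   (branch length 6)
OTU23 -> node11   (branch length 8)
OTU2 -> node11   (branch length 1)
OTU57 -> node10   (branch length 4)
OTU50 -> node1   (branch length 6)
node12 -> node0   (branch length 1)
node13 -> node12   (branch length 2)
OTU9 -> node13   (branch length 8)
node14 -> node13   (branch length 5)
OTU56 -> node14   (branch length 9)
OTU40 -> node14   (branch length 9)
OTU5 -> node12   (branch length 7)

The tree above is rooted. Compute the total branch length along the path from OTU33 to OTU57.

28

The path runs OTU33 → … → MRCA → … → OTU57; the MRCA is the node subtending (((OTU33,(((OTU54,OTU42),OTU38),OTU47)),OTU52),((OTU10,OTU64),((OTU23,OTU2),OTU57))).
Branch lengths along that path: 3 + 9 + 7 + 3 + 2 + 4 = 28.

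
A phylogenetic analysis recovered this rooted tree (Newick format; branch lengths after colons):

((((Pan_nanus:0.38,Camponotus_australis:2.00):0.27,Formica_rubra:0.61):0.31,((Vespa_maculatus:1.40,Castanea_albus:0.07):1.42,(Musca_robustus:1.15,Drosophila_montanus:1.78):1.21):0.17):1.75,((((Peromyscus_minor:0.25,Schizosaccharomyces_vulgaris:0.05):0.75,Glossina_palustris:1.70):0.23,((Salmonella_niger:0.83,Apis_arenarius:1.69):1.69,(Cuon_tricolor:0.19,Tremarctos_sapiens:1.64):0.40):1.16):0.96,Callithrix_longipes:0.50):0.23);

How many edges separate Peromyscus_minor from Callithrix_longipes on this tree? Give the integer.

The MRCA of Peromyscus_minor and Callithrix_longipes is the node subtending ((((Peromyscus_minor,Schizosaccharomyces_vulgaris),Glossina_palustris),((Salmonella_niger,Apis_arenarius),(Cuon_tricolor,Tremarctos_sapiens))),Callithrix_longipes).
From Peromyscus_minor up to that node: 4 branches. From Callithrix_longipes up to the same node: 1 branch. Total: 4 + 1 = 5.

5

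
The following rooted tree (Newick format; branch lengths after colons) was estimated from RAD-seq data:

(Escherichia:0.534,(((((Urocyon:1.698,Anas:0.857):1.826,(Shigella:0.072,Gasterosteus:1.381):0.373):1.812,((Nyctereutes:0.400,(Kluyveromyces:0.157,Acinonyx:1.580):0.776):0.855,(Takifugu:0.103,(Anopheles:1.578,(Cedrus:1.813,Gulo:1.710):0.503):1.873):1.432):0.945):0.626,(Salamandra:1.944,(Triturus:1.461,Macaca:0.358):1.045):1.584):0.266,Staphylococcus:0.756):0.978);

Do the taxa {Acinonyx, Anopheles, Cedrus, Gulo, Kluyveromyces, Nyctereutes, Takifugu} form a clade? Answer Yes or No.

The most recent common ancestor of these taxa subtends ((Nyctereutes,(Kluyveromyces,Acinonyx)),(Takifugu,(Anopheles,(Cedrus,Gulo)))).
That clade has exactly 7 tips — every listed taxon and nothing else — so the group is monophyletic.

Yes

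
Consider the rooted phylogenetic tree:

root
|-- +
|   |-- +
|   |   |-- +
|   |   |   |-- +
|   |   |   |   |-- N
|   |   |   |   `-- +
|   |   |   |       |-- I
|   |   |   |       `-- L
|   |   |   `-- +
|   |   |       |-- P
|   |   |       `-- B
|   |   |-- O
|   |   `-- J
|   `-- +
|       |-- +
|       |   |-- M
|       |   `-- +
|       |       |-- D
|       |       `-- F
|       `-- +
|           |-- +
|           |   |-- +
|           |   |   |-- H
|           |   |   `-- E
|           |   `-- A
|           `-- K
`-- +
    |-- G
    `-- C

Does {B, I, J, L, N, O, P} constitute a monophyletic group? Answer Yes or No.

Yes

The most recent common ancestor of these taxa subtends (((N,(I,L)),(P,B)),O,J).
That clade has exactly 7 tips — every listed taxon and nothing else — so the group is monophyletic.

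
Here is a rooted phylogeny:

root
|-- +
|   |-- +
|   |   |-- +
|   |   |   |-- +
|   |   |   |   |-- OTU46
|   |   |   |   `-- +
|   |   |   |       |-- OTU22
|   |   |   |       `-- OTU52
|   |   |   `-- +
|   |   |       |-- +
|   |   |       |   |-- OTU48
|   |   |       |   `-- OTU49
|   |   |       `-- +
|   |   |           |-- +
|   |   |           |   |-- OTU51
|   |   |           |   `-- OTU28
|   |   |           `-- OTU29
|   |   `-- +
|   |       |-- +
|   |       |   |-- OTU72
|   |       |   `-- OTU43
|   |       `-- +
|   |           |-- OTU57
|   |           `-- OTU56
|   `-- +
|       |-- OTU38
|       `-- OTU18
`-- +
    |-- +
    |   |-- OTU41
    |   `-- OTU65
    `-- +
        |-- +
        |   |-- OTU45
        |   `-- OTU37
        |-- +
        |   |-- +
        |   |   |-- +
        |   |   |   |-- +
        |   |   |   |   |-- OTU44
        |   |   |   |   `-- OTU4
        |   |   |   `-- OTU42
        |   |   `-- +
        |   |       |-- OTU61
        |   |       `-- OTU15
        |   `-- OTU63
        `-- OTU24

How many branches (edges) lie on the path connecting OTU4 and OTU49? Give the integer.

The MRCA of OTU4 and OTU49 is the root of the tree.
From OTU4 up to that node: 7 branches. From OTU49 up to the same node: 6 branches. Total: 7 + 6 = 13.

13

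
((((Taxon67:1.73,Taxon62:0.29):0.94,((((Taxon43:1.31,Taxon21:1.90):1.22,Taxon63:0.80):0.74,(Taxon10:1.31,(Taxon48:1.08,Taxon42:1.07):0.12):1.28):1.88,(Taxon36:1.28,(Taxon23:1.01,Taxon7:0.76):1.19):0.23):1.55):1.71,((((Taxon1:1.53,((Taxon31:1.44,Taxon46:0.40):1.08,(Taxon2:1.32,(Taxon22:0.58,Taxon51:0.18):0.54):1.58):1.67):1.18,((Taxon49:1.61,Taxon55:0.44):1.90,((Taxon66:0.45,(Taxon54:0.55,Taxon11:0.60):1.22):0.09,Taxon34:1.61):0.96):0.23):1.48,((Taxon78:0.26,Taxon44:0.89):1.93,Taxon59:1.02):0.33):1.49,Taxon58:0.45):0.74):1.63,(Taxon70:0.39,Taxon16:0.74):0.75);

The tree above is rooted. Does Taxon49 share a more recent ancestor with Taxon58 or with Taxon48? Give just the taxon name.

Taxon58

The MRCA of Taxon49 and Taxon58 subtends ((((Taxon1,((Taxon31,Taxon46),(Taxon2,(Taxon22,Taxon51)))),((Taxon49,Taxon55),((Taxon66,(Taxon54,Taxon11)),Taxon34))),((Taxon78,Taxon44),Taxon59)),Taxon58) (16 taxa).
The MRCA of Taxon49 and Taxon48 subtends (((Taxon67,Taxon62),((((Taxon43,Taxon21),Taxon63),(Taxon10,(Taxon48,Taxon42))),(Taxon36,(Taxon23,Taxon7)))),((((Taxon1,((Taxon31,Taxon46),(Taxon2,(Taxon22,Taxon51)))),((Taxon49,Taxon55),((Taxon66,(Taxon54,Taxon11)),Taxon34))),((Taxon78,Taxon44),Taxon59)),Taxon58)) (27 taxa).
The first is nested inside the second, so Taxon49 shares a more recent common ancestor with Taxon58.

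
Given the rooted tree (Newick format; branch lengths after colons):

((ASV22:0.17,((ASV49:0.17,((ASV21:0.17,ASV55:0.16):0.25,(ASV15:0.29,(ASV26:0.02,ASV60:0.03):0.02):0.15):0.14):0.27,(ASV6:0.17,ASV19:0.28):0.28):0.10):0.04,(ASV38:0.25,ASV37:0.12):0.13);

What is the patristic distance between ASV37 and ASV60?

1.00

The path runs ASV37 → … → MRCA → … → ASV60; the MRCA is the root of the tree.
Branch lengths along that path: 0.12 + 0.13 + 0.04 + 0.10 + 0.27 + 0.14 + 0.15 + 0.02 + 0.03 = 1.00.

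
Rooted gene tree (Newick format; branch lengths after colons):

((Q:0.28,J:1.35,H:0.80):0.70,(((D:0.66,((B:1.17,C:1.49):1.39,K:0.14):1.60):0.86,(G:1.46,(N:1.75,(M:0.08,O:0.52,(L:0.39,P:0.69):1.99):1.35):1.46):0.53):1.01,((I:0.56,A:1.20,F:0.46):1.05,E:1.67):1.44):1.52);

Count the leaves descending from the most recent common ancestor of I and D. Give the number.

14

The MRCA of I and D is the node subtending (((D,((B,C),K)),(G,(N,(M,O,(L,P))))),((I,A,F),E)).
That clade contains 14 terminal taxa: A, B, C, D, E, F, G, I, K, L, M, N, O, P.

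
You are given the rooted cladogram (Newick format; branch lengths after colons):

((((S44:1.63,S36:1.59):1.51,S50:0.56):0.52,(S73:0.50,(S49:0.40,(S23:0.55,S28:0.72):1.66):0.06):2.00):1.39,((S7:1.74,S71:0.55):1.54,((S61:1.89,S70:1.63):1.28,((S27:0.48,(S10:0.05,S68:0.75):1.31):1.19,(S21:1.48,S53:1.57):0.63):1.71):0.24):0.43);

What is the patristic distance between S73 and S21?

8.38

The path runs S73 → … → MRCA → … → S21; the MRCA is the root of the tree.
Branch lengths along that path: 0.50 + 2.00 + 1.39 + 0.43 + 0.24 + 1.71 + 0.63 + 1.48 = 8.38.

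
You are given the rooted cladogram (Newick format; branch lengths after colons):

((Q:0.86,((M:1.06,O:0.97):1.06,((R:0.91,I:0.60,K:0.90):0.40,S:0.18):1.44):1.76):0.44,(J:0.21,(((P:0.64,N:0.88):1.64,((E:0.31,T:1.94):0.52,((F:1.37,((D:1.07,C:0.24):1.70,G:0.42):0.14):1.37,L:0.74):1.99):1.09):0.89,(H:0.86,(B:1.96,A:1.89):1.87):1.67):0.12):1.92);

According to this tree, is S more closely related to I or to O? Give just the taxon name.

I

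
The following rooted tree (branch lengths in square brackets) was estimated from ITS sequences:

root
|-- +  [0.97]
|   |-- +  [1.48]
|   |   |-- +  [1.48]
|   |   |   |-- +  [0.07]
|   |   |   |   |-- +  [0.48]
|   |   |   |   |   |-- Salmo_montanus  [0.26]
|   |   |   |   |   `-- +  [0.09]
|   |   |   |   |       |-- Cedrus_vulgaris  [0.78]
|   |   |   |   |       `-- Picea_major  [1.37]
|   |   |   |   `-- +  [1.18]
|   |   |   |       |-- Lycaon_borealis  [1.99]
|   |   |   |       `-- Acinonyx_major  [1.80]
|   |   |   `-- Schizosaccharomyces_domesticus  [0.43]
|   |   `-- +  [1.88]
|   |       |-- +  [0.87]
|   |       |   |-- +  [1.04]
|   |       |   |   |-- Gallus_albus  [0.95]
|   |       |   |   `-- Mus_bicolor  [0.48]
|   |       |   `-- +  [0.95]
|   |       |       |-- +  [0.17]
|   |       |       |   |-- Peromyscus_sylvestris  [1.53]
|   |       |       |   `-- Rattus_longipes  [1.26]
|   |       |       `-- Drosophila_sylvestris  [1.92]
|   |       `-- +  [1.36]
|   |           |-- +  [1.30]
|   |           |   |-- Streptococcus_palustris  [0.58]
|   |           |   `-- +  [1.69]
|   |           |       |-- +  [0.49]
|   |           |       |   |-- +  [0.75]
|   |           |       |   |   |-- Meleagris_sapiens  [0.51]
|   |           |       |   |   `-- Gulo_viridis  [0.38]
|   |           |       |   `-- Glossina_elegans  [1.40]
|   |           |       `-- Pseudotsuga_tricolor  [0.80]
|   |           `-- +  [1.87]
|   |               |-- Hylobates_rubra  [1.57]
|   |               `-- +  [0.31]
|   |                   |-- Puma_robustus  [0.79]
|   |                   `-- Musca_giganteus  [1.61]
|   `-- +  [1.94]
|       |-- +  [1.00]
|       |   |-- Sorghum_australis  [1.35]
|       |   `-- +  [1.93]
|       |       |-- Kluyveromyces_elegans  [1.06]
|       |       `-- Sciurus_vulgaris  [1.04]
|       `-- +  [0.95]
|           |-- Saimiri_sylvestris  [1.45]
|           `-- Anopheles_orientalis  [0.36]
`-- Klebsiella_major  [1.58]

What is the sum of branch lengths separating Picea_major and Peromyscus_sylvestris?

8.89

The path runs Picea_major → … → MRCA → … → Peromyscus_sylvestris; the MRCA is the node subtending ((((Salmo_montanus,(Cedrus_vulgaris,Picea_major)),(Lycaon_borealis,Acinonyx_major)),Schizosaccharomyces_domesticus),(((Gallus_albus,Mus_bicolor),((Peromyscus_sylvestris,Rattus_longipes),Drosophila_sylvestris)),((Streptococcus_palustris,(((Meleagris_sapiens,Gulo_viridis),Glossina_elegans),Pseudotsuga_tricolor)),(Hylobates_rubra,(Puma_robustus,Musca_giganteus))))).
Branch lengths along that path: 1.37 + 0.09 + 0.48 + 0.07 + 1.48 + 1.88 + 0.87 + 0.95 + 0.17 + 1.53 = 8.89.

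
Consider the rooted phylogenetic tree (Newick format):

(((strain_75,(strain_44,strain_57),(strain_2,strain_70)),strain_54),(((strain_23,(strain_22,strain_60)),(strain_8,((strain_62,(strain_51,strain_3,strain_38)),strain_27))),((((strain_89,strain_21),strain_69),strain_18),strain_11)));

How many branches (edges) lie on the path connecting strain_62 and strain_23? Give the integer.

The MRCA of strain_62 and strain_23 is the node subtending ((strain_23,(strain_22,strain_60)),(strain_8,((strain_62,(strain_51,strain_3,strain_38)),strain_27))).
From strain_62 up to that node: 4 branches. From strain_23 up to the same node: 2 branches. Total: 4 + 2 = 6.

6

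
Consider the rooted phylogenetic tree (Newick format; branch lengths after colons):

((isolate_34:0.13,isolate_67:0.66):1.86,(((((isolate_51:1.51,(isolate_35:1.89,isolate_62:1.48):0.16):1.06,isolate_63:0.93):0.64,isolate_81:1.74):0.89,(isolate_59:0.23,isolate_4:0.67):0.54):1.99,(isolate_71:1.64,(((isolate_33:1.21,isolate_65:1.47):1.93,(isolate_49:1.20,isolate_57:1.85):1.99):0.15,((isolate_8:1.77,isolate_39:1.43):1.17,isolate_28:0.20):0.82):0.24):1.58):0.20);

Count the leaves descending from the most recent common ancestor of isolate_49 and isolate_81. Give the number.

The MRCA of isolate_49 and isolate_81 is the node subtending (((((isolate_51,(isolate_35,isolate_62)),isolate_63),isolate_81),(isolate_59,isolate_4)),(isolate_71,(((isolate_33,isolate_65),(isolate_49,isolate_57)),((isolate_8,isolate_39),isolate_28)))).
That clade contains 15 terminal taxa: isolate_28, isolate_33, isolate_35, isolate_39, isolate_4, isolate_49, isolate_51, isolate_57, isolate_59, isolate_62, isolate_63, isolate_65, isolate_71, isolate_8, isolate_81.

15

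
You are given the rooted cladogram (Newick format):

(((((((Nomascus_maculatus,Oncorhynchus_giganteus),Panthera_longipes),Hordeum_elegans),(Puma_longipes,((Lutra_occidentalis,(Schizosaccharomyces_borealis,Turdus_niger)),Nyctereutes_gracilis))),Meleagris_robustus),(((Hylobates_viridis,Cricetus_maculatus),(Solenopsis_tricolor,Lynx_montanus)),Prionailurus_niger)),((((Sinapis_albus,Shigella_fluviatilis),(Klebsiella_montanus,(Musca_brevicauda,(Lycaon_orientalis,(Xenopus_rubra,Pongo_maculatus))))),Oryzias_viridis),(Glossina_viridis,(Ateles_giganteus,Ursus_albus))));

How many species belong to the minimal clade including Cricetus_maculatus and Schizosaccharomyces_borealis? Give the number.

The MRCA of Cricetus_maculatus and Schizosaccharomyces_borealis is the node subtending ((((((Nomascus_maculatus,Oncorhynchus_giganteus),Panthera_longipes),Hordeum_elegans),(Puma_longipes,((Lutra_occidentalis,(Schizosaccharomyces_borealis,Turdus_niger)),Nyctereutes_gracilis))),Meleagris_robustus),(((Hylobates_viridis,Cricetus_maculatus),(Solenopsis_tricolor,Lynx_montanus)),Prionailurus_niger)).
That clade contains 15 terminal taxa: Cricetus_maculatus, Hordeum_elegans, Hylobates_viridis, Lutra_occidentalis, Lynx_montanus, Meleagris_robustus, Nomascus_maculatus, Nyctereutes_gracilis, Oncorhynchus_giganteus, Panthera_longipes, Prionailurus_niger, Puma_longipes, Schizosaccharomyces_borealis, Solenopsis_tricolor, Turdus_niger.

15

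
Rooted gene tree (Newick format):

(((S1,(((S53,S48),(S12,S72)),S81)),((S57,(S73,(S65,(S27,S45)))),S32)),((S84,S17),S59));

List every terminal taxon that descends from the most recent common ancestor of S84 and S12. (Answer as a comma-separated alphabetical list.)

S1, S12, S17, S27, S32, S45, S48, S53, S57, S59, S65, S72, S73, S81, S84

Tracing S84: it sits inside (S84,S17).
Tracing S12: it sits inside (S12,S72).
The smallest clade enclosing both is the whole tree (their MRCA is the root), so the answer is all 15 tips in alphabetical order.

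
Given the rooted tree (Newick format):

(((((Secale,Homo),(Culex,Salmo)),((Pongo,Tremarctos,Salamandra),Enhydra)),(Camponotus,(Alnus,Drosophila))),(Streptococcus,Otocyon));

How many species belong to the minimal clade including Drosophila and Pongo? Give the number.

11

The MRCA of Drosophila and Pongo is the node subtending ((((Secale,Homo),(Culex,Salmo)),((Pongo,Tremarctos,Salamandra),Enhydra)),(Camponotus,(Alnus,Drosophila))).
That clade contains 11 terminal taxa: Alnus, Camponotus, Culex, Drosophila, Enhydra, Homo, Pongo, Salamandra, Salmo, Secale, Tremarctos.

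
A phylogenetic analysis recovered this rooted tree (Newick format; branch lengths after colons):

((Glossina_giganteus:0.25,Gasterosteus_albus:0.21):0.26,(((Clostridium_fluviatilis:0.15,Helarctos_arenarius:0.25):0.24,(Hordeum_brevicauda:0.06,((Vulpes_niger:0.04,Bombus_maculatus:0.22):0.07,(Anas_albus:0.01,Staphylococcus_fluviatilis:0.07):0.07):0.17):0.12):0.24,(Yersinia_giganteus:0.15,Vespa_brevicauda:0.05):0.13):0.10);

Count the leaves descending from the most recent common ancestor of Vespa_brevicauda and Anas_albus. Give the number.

9

The MRCA of Vespa_brevicauda and Anas_albus is the node subtending (((Clostridium_fluviatilis,Helarctos_arenarius),(Hordeum_brevicauda,((Vulpes_niger,Bombus_maculatus),(Anas_albus,Staphylococcus_fluviatilis)))),(Yersinia_giganteus,Vespa_brevicauda)).
That clade contains 9 terminal taxa: Anas_albus, Bombus_maculatus, Clostridium_fluviatilis, Helarctos_arenarius, Hordeum_brevicauda, Staphylococcus_fluviatilis, Vespa_brevicauda, Vulpes_niger, Yersinia_giganteus.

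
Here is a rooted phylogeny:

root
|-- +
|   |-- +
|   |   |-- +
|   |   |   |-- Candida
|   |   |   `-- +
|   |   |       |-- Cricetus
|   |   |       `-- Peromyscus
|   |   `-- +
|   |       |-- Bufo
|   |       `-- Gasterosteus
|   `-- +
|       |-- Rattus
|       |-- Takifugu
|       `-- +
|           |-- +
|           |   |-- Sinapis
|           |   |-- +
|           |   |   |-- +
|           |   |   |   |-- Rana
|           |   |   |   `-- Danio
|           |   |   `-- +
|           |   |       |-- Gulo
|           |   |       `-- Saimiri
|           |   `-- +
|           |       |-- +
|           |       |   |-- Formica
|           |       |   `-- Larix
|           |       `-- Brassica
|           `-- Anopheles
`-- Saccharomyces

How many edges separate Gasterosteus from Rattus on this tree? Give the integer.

The MRCA of Gasterosteus and Rattus is the node subtending (((Candida,(Cricetus,Peromyscus)),(Bufo,Gasterosteus)),(Rattus,Takifugu,((Sinapis,((Rana,Danio),(Gulo,Saimiri)),((Formica,Larix),Brassica)),Anopheles))).
From Gasterosteus up to that node: 3 branches. From Rattus up to the same node: 2 branches. Total: 3 + 2 = 5.

5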